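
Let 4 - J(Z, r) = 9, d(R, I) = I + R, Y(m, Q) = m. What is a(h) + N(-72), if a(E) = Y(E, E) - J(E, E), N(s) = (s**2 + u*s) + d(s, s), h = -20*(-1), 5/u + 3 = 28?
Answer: 25253/5 ≈ 5050.6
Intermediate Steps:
u = 1/5 (u = 5/(-3 + 28) = 5/25 = 5*(1/25) = 1/5 ≈ 0.20000)
J(Z, r) = -5 (J(Z, r) = 4 - 1*9 = 4 - 9 = -5)
h = 20
N(s) = s**2 + 11*s/5 (N(s) = (s**2 + s/5) + (s + s) = (s**2 + s/5) + 2*s = s**2 + 11*s/5)
a(E) = 5 + E (a(E) = E - 1*(-5) = E + 5 = 5 + E)
a(h) + N(-72) = (5 + 20) + (1/5)*(-72)*(11 + 5*(-72)) = 25 + (1/5)*(-72)*(11 - 360) = 25 + (1/5)*(-72)*(-349) = 25 + 25128/5 = 25253/5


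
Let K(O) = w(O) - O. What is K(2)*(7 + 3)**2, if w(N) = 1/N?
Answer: -150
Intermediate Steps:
K(O) = 1/O - O
K(2)*(7 + 3)**2 = (1/2 - 1*2)*(7 + 3)**2 = (1/2 - 2)*10**2 = -3/2*100 = -150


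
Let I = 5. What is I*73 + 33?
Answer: 398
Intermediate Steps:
I*73 + 33 = 5*73 + 33 = 365 + 33 = 398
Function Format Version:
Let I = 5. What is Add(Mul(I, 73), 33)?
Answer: 398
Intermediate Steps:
Add(Mul(I, 73), 33) = Add(Mul(5, 73), 33) = Add(365, 33) = 398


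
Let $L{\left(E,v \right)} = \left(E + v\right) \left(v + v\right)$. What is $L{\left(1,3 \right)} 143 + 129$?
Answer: $3561$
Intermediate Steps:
$L{\left(E,v \right)} = 2 v \left(E + v\right)$ ($L{\left(E,v \right)} = \left(E + v\right) 2 v = 2 v \left(E + v\right)$)
$L{\left(1,3 \right)} 143 + 129 = 2 \cdot 3 \left(1 + 3\right) 143 + 129 = 2 \cdot 3 \cdot 4 \cdot 143 + 129 = 24 \cdot 143 + 129 = 3432 + 129 = 3561$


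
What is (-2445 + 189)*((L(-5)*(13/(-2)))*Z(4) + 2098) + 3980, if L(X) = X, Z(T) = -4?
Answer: -4435828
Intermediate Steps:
(-2445 + 189)*((L(-5)*(13/(-2)))*Z(4) + 2098) + 3980 = (-2445 + 189)*(-65/(-2)*(-4) + 2098) + 3980 = -2256*(-65*(-1)/2*(-4) + 2098) + 3980 = -2256*(-5*(-13/2)*(-4) + 2098) + 3980 = -2256*((65/2)*(-4) + 2098) + 3980 = -2256*(-130 + 2098) + 3980 = -2256*1968 + 3980 = -4439808 + 3980 = -4435828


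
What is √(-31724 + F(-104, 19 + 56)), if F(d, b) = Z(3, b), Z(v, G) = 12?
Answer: 4*I*√1982 ≈ 178.08*I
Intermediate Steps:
F(d, b) = 12
√(-31724 + F(-104, 19 + 56)) = √(-31724 + 12) = √(-31712) = 4*I*√1982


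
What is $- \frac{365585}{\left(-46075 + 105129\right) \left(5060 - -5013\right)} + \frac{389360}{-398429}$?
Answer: $- \frac{231756822443085}{237005865970118} \approx -0.97785$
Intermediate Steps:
$- \frac{365585}{\left(-46075 + 105129\right) \left(5060 - -5013\right)} + \frac{389360}{-398429} = - \frac{365585}{59054 \left(5060 + \left(-62566 + 67579\right)\right)} + 389360 \left(- \frac{1}{398429}\right) = - \frac{365585}{59054 \left(5060 + 5013\right)} - \frac{389360}{398429} = - \frac{365585}{59054 \cdot 10073} - \frac{389360}{398429} = - \frac{365585}{594850942} - \frac{389360}{398429} = - \frac{231756822443085}{237005865970118}$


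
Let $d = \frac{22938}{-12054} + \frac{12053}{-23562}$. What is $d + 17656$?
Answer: $\frac{7022278555}{397782} \approx 17654.0$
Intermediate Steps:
$d = - \frac{960437}{397782}$ ($d = 22938 \left(- \frac{1}{12054}\right) + 12053 \left(- \frac{1}{23562}\right) = - \frac{3823}{2009} - \frac{709}{1386} = - \frac{960437}{397782} \approx -2.4145$)
$d + 17656 = - \frac{960437}{397782} + 17656 = \frac{7022278555}{397782}$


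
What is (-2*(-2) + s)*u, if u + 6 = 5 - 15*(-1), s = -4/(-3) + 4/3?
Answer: 280/3 ≈ 93.333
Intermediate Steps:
s = 8/3 (s = -4*(-⅓) + 4*(⅓) = 4/3 + 4/3 = 8/3 ≈ 2.6667)
u = 14 (u = -6 + (5 - 15*(-1)) = -6 + (5 + 15) = -6 + 20 = 14)
(-2*(-2) + s)*u = (-2*(-2) + 8/3)*14 = (4 + 8/3)*14 = (20/3)*14 = 280/3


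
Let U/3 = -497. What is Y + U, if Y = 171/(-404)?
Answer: -602535/404 ≈ -1491.4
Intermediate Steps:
Y = -171/404 (Y = 171*(-1/404) = -171/404 ≈ -0.42327)
U = -1491 (U = 3*(-497) = -1491)
Y + U = -171/404 - 1491 = -602535/404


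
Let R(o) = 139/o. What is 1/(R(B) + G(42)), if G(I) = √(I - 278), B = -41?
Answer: -5699/416037 - 3362*I*√59/416037 ≈ -0.013698 - 0.062071*I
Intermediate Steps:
G(I) = √(-278 + I)
1/(R(B) + G(42)) = 1/(139/(-41) + √(-278 + 42)) = 1/(139*(-1/41) + √(-236)) = 1/(-139/41 + 2*I*√59)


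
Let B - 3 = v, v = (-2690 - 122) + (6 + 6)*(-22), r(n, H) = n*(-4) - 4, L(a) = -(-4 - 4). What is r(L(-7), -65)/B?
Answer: 36/3073 ≈ 0.011715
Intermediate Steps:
L(a) = 8 (L(a) = -1*(-8) = 8)
r(n, H) = -4 - 4*n (r(n, H) = -4*n - 4 = -4 - 4*n)
v = -3076 (v = -2812 + 12*(-22) = -2812 - 264 = -3076)
B = -3073 (B = 3 - 3076 = -3073)
r(L(-7), -65)/B = (-4 - 4*8)/(-3073) = (-4 - 32)*(-1/3073) = -36*(-1/3073) = 36/3073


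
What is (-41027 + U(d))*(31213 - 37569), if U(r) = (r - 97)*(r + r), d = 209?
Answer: -36794884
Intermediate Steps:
U(r) = 2*r*(-97 + r) (U(r) = (-97 + r)*(2*r) = 2*r*(-97 + r))
(-41027 + U(d))*(31213 - 37569) = (-41027 + 2*209*(-97 + 209))*(31213 - 37569) = (-41027 + 2*209*112)*(-6356) = (-41027 + 46816)*(-6356) = 5789*(-6356) = -36794884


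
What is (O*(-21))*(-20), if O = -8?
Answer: -3360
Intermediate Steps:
(O*(-21))*(-20) = -8*(-21)*(-20) = 168*(-20) = -3360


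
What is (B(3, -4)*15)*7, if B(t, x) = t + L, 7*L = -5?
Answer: 240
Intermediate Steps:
L = -5/7 (L = (1/7)*(-5) = -5/7 ≈ -0.71429)
B(t, x) = -5/7 + t (B(t, x) = t - 5/7 = -5/7 + t)
(B(3, -4)*15)*7 = ((-5/7 + 3)*15)*7 = ((16/7)*15)*7 = (240/7)*7 = 240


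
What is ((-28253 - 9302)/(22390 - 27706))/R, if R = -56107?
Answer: -37555/298264812 ≈ -0.00012591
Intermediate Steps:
((-28253 - 9302)/(22390 - 27706))/R = ((-28253 - 9302)/(22390 - 27706))/(-56107) = -37555/(-5316)*(-1/56107) = -37555*(-1/5316)*(-1/56107) = (37555/5316)*(-1/56107) = -37555/298264812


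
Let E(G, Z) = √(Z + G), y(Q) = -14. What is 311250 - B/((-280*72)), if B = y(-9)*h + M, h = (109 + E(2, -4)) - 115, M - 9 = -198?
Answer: 59759999/192 - I*√2/1440 ≈ 3.1125e+5 - 0.00098209*I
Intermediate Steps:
E(G, Z) = √(G + Z)
M = -189 (M = 9 - 198 = -189)
h = -6 + I*√2 (h = (109 + √(2 - 4)) - 115 = (109 + √(-2)) - 115 = (109 + I*√2) - 115 = -6 + I*√2 ≈ -6.0 + 1.4142*I)
B = -105 - 14*I*√2 (B = -14*(-6 + I*√2) - 189 = (84 - 14*I*√2) - 189 = -105 - 14*I*√2 ≈ -105.0 - 19.799*I)
311250 - B/((-280*72)) = 311250 - (-105 - 14*I*√2)/((-280*72)) = 311250 - (-105 - 14*I*√2)/(-20160) = 311250 - (-105 - 14*I*√2)*(-1)/20160 = 311250 - (1/192 + I*√2/1440) = 311250 + (-1/192 - I*√2/1440) = 59759999/192 - I*√2/1440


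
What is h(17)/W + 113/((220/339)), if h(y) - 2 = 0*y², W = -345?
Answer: 528619/3036 ≈ 174.12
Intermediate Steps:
h(y) = 2 (h(y) = 2 + 0*y² = 2 + 0 = 2)
h(17)/W + 113/((220/339)) = 2/(-345) + 113/((220/339)) = 2*(-1/345) + 113/((220*(1/339))) = -2/345 + 113/(220/339) = -2/345 + 113*(339/220) = -2/345 + 38307/220 = 528619/3036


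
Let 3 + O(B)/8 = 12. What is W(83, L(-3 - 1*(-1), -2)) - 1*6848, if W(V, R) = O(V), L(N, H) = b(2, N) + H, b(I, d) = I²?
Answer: -6776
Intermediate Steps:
O(B) = 72 (O(B) = -24 + 8*12 = -24 + 96 = 72)
L(N, H) = 4 + H (L(N, H) = 2² + H = 4 + H)
W(V, R) = 72
W(83, L(-3 - 1*(-1), -2)) - 1*6848 = 72 - 1*6848 = 72 - 6848 = -6776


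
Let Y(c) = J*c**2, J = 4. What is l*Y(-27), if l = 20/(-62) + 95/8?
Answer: 2088585/62 ≈ 33687.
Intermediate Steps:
Y(c) = 4*c**2
l = 2865/248 (l = 20*(-1/62) + 95*(1/8) = -10/31 + 95/8 = 2865/248 ≈ 11.552)
l*Y(-27) = 2865*(4*(-27)**2)/248 = 2865*(4*729)/248 = (2865/248)*2916 = 2088585/62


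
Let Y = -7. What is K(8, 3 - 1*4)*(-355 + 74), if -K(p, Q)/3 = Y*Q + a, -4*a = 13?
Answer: 12645/4 ≈ 3161.3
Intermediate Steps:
a = -13/4 (a = -¼*13 = -13/4 ≈ -3.2500)
K(p, Q) = 39/4 + 21*Q (K(p, Q) = -3*(-7*Q - 13/4) = -3*(-13/4 - 7*Q) = 39/4 + 21*Q)
K(8, 3 - 1*4)*(-355 + 74) = (39/4 + 21*(3 - 1*4))*(-355 + 74) = (39/4 + 21*(3 - 4))*(-281) = (39/4 + 21*(-1))*(-281) = (39/4 - 21)*(-281) = -45/4*(-281) = 12645/4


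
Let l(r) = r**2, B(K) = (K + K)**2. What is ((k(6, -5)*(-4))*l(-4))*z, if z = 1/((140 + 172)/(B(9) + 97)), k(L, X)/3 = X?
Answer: 16840/13 ≈ 1295.4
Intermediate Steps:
B(K) = 4*K**2 (B(K) = (2*K)**2 = 4*K**2)
k(L, X) = 3*X
z = 421/312 (z = 1/((140 + 172)/(4*9**2 + 97)) = 1/(312/(4*81 + 97)) = 1/(312/(324 + 97)) = 1/(312/421) = 421/312 ≈ 1.3494)
((k(6, -5)*(-4))*l(-4))*z = (((3*(-5))*(-4))*(-4)**2)*(421/312) = (-15*(-4)*16)*(421/312) = (60*16)*(421/312) = 960*(421/312) = 16840/13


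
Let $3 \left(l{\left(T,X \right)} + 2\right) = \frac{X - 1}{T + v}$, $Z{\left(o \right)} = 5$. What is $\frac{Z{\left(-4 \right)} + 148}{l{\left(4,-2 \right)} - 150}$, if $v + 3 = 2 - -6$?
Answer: $- \frac{1377}{1369} \approx -1.0058$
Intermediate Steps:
$v = 5$ ($v = -3 + \left(2 - -6\right) = -3 + \left(2 + 6\right) = -3 + 8 = 5$)
$l{\left(T,X \right)} = -2 + \frac{-1 + X}{3 \left(5 + T\right)}$ ($l{\left(T,X \right)} = -2 + \frac{\left(X - 1\right) \frac{1}{T + 5}}{3} = -2 + \frac{\left(-1 + X\right) \frac{1}{5 + T}}{3} = -2 + \frac{\frac{1}{5 + T} \left(-1 + X\right)}{3} = -2 + \frac{-1 + X}{3 \left(5 + T\right)}$)
$\frac{Z{\left(-4 \right)} + 148}{l{\left(4,-2 \right)} - 150} = \frac{5 + 148}{\frac{-31 - 2 - 24}{3 \left(5 + 4\right)} - 150} = \frac{153}{\frac{-31 - 2 - 24}{3 \cdot 9} - 150} = \frac{153}{\frac{1}{3} \cdot \frac{1}{9} \left(-57\right) - 150} = \frac{153}{- \frac{19}{9} - 150} = \frac{153}{- \frac{1369}{9}} = 153 \left(- \frac{9}{1369}\right) = - \frac{1377}{1369}$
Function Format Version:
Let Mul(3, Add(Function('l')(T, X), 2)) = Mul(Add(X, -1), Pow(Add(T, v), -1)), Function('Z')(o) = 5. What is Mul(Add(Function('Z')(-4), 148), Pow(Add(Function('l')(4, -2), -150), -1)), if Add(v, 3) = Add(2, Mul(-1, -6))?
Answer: Rational(-1377, 1369) ≈ -1.0058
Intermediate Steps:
v = 5 (v = Add(-3, Add(2, Mul(-1, -6))) = Add(-3, Add(2, 6)) = Add(-3, 8) = 5)
Function('l')(T, X) = Add(-2, Mul(Rational(1, 3), Pow(Add(5, T), -1), Add(-1, X))) (Function('l')(T, X) = Add(-2, Mul(Rational(1, 3), Mul(Add(X, -1), Pow(Add(T, 5), -1)))) = Add(-2, Mul(Rational(1, 3), Mul(Add(-1, X), Pow(Add(5, T), -1)))) = Add(-2, Mul(Rational(1, 3), Mul(Pow(Add(5, T), -1), Add(-1, X)))) = Add(-2, Mul(Rational(1, 3), Pow(Add(5, T), -1), Add(-1, X))))
Mul(Add(Function('Z')(-4), 148), Pow(Add(Function('l')(4, -2), -150), -1)) = Mul(Add(5, 148), Pow(Add(Mul(Rational(1, 3), Pow(Add(5, 4), -1), Add(-31, -2, Mul(-6, 4))), -150), -1)) = Mul(153, Pow(Add(Mul(Rational(1, 3), Pow(9, -1), Add(-31, -2, -24)), -150), -1)) = Mul(153, Pow(Add(Mul(Rational(1, 3), Rational(1, 9), -57), -150), -1)) = Mul(153, Pow(Add(Rational(-19, 9), -150), -1)) = Mul(153, Pow(Rational(-1369, 9), -1)) = Mul(153, Rational(-9, 1369)) = Rational(-1377, 1369)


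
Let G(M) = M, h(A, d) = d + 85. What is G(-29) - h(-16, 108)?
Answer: -222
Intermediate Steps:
h(A, d) = 85 + d
G(-29) - h(-16, 108) = -29 - (85 + 108) = -29 - 1*193 = -29 - 193 = -222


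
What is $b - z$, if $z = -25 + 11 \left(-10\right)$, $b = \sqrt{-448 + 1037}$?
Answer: $135 + \sqrt{589} \approx 159.27$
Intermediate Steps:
$b = \sqrt{589} \approx 24.269$
$z = -135$ ($z = -25 - 110 = -135$)
$b - z = \sqrt{589} - -135 = \sqrt{589} + 135 = 135 + \sqrt{589}$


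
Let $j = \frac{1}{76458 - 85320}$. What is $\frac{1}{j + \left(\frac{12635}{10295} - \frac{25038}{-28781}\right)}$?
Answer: $\frac{525162820098}{1101335170519} \approx 0.47684$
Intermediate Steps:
$j = - \frac{1}{8862}$ ($j = \frac{1}{-8862} = - \frac{1}{8862} \approx -0.00011284$)
$\frac{1}{j + \left(\frac{12635}{10295} - \frac{25038}{-28781}\right)} = \frac{1}{- \frac{1}{8862} + \left(\frac{12635}{10295} - \frac{25038}{-28781}\right)} = \frac{1}{- \frac{1}{8862} + \left(12635 \cdot \frac{1}{10295} - - \frac{25038}{28781}\right)} = \frac{1}{- \frac{1}{8862} + \left(\frac{2527}{2059} + \frac{25038}{28781}\right)} = \frac{1}{- \frac{1}{8862} + \frac{124282829}{59260079}} = \frac{1}{\frac{1101335170519}{525162820098}} = \frac{525162820098}{1101335170519}$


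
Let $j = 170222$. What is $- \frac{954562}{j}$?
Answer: $- \frac{477281}{85111} \approx -5.6077$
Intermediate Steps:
$- \frac{954562}{j} = - \frac{954562}{170222} = \left(-954562\right) \frac{1}{170222} = - \frac{477281}{85111}$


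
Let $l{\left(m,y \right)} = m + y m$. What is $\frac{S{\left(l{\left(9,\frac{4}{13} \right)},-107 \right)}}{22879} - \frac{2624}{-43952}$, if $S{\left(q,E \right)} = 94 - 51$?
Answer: $\frac{94397}{1532893} \approx 0.061581$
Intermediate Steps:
$l{\left(m,y \right)} = m + m y$
$S{\left(q,E \right)} = 43$
$\frac{S{\left(l{\left(9,\frac{4}{13} \right)},-107 \right)}}{22879} - \frac{2624}{-43952} = \frac{43}{22879} - \frac{2624}{-43952} = 43 \cdot \frac{1}{22879} - - \frac{4}{67} = \frac{43}{22879} + \frac{4}{67} = \frac{94397}{1532893}$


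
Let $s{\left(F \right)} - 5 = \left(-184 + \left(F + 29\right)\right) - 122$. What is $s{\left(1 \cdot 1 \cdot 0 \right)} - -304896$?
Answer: $304624$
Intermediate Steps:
$s{\left(F \right)} = -272 + F$ ($s{\left(F \right)} = 5 + \left(\left(-184 + \left(F + 29\right)\right) - 122\right) = 5 + \left(\left(-184 + \left(29 + F\right)\right) - 122\right) = 5 + \left(\left(-155 + F\right) - 122\right) = 5 + \left(-277 + F\right) = -272 + F$)
$s{\left(1 \cdot 1 \cdot 0 \right)} - -304896 = \left(-272 + 1 \cdot 1 \cdot 0\right) - -304896 = \left(-272 + 1 \cdot 0\right) + 304896 = \left(-272 + 0\right) + 304896 = -272 + 304896 = 304624$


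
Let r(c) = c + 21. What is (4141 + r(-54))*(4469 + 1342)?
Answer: 23871588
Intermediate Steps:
r(c) = 21 + c
(4141 + r(-54))*(4469 + 1342) = (4141 + (21 - 54))*(4469 + 1342) = (4141 - 33)*5811 = 4108*5811 = 23871588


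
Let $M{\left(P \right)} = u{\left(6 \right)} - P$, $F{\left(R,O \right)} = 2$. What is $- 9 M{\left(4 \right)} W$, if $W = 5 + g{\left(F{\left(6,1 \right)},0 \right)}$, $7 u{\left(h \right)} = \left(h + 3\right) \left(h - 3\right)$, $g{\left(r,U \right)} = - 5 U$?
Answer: $\frac{45}{7} \approx 6.4286$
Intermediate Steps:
$u{\left(h \right)} = \frac{\left(-3 + h\right) \left(3 + h\right)}{7}$ ($u{\left(h \right)} = \frac{\left(h + 3\right) \left(h - 3\right)}{7} = \frac{\left(3 + h\right) \left(-3 + h\right)}{7} = \frac{\left(-3 + h\right) \left(3 + h\right)}{7}$)
$M{\left(P \right)} = \frac{27}{7} - P$ ($M{\left(P \right)} = \left(- \frac{9}{7} + \frac{6^{2}}{7}\right) - P = \left(- \frac{9}{7} + \frac{1}{7} \cdot 36\right) - P = \left(- \frac{9}{7} + \frac{36}{7}\right) - P = \frac{27}{7} - P$)
$W = 5$ ($W = 5 - 0 = 5 + 0 = 5$)
$- 9 M{\left(4 \right)} W = - 9 \left(\frac{27}{7} - 4\right) 5 = \left(-9\right) \left(- \frac{1}{7}\right) 5 = \frac{9}{7} \cdot 5 = \frac{45}{7}$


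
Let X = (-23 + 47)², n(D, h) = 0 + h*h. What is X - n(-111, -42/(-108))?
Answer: 186575/324 ≈ 575.85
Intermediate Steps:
n(D, h) = h² (n(D, h) = 0 + h² = h²)
X = 576 (X = 24² = 576)
X - n(-111, -42/(-108)) = 576 - (-42/(-108))² = 576 - (-42*(-1/108))² = 576 - (7/18)² = 576 - 1*49/324 = 576 - 49/324 = 186575/324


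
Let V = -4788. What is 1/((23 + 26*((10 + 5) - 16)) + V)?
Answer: -1/4791 ≈ -0.00020872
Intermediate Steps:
1/((23 + 26*((10 + 5) - 16)) + V) = 1/((23 + 26*((10 + 5) - 16)) - 4788) = 1/((23 + 26*(15 - 16)) - 4788) = 1/((23 + 26*(-1)) - 4788) = 1/((23 - 26) - 4788) = 1/(-3 - 4788) = 1/(-4791) = -1/4791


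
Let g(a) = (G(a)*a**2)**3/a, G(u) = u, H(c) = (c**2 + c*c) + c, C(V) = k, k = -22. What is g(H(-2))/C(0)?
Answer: -839808/11 ≈ -76346.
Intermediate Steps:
C(V) = -22
H(c) = c + 2*c**2 (H(c) = (c**2 + c**2) + c = 2*c**2 + c = c + 2*c**2)
g(a) = a**8 (g(a) = (a*a**2)**3/a = (a**3)**3/a = a**9/a = a**8)
g(H(-2))/C(0) = (-2*(1 + 2*(-2)))**8/(-22) = (-2*(1 - 4))**8*(-1/22) = (-2*(-3))**8*(-1/22) = 6**8*(-1/22) = 1679616*(-1/22) = -839808/11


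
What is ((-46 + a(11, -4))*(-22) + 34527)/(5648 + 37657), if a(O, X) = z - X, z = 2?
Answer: 35407/43305 ≈ 0.81762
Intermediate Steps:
a(O, X) = 2 - X
((-46 + a(11, -4))*(-22) + 34527)/(5648 + 37657) = ((-46 + (2 - 1*(-4)))*(-22) + 34527)/(5648 + 37657) = ((-46 + (2 + 4))*(-22) + 34527)/43305 = ((-46 + 6)*(-22) + 34527)*(1/43305) = (-40*(-22) + 34527)*(1/43305) = (880 + 34527)*(1/43305) = 35407*(1/43305) = 35407/43305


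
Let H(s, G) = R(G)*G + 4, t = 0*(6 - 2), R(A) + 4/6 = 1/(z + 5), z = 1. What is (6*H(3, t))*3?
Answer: 72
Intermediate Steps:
R(A) = -½ (R(A) = -⅔ + 1/(1 + 5) = -⅔ + 1/6 = -⅔ + ⅙ = -½)
t = 0 (t = 0*4 = 0)
H(s, G) = 4 - G/2 (H(s, G) = -G/2 + 4 = 4 - G/2)
(6*H(3, t))*3 = (6*(4 - ½*0))*3 = (6*(4 + 0))*3 = (6*4)*3 = 24*3 = 72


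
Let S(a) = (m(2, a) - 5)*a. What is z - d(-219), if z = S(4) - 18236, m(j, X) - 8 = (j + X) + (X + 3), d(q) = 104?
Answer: -18276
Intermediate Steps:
m(j, X) = 11 + j + 2*X (m(j, X) = 8 + ((j + X) + (X + 3)) = 8 + ((X + j) + (3 + X)) = 8 + (3 + j + 2*X) = 11 + j + 2*X)
S(a) = a*(8 + 2*a) (S(a) = ((11 + 2 + 2*a) - 5)*a = ((13 + 2*a) - 5)*a = (8 + 2*a)*a = a*(8 + 2*a))
z = -18172 (z = 2*4*(4 + 4) - 18236 = 2*4*8 - 18236 = 64 - 18236 = -18172)
z - d(-219) = -18172 - 1*104 = -18172 - 104 = -18276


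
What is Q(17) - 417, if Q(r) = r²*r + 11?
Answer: 4507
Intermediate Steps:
Q(r) = 11 + r³ (Q(r) = r³ + 11 = 11 + r³)
Q(17) - 417 = (11 + 17³) - 417 = (11 + 4913) - 417 = 4924 - 417 = 4507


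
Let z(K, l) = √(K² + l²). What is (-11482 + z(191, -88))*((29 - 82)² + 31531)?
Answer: -394291880 + 171700*√1769 ≈ -3.8707e+8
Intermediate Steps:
(-11482 + z(191, -88))*((29 - 82)² + 31531) = (-11482 + √(191² + (-88)²))*((29 - 82)² + 31531) = (-11482 + √(36481 + 7744))*((-53)² + 31531) = (-11482 + √44225)*(2809 + 31531) = (-11482 + 5*√1769)*34340 = -394291880 + 171700*√1769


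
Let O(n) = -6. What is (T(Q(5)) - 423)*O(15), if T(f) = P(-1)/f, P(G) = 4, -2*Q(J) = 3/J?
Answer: 2618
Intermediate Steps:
Q(J) = -3/(2*J)
T(f) = 4/f
(T(Q(5)) - 423)*O(15) = (4/((-3/2/5)) - 423)*(-6) = (4/((-3/2*1/5)) - 423)*(-6) = (4/(-3/10) - 423)*(-6) = (4*(-10/3) - 423)*(-6) = (-40/3 - 423)*(-6) = -1309/3*(-6) = 2618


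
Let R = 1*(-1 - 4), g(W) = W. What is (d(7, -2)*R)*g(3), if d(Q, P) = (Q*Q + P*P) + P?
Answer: -765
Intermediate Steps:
d(Q, P) = P + P**2 + Q**2 (d(Q, P) = (Q**2 + P**2) + P = (P**2 + Q**2) + P = P + P**2 + Q**2)
R = -5 (R = 1*(-5) = -5)
(d(7, -2)*R)*g(3) = ((-2 + (-2)**2 + 7**2)*(-5))*3 = ((-2 + 4 + 49)*(-5))*3 = (51*(-5))*3 = -255*3 = -765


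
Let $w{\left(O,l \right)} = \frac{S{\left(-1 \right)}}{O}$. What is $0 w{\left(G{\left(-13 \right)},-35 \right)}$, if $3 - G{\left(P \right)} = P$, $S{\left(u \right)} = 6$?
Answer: $0$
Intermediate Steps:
$G{\left(P \right)} = 3 - P$
$w{\left(O,l \right)} = \frac{6}{O}$
$0 w{\left(G{\left(-13 \right)},-35 \right)} = 0 \frac{6}{3 - -13} = 0 \frac{6}{3 + 13} = 0 \cdot \frac{6}{16} = 0 \cdot 6 \cdot \frac{1}{16} = 0 \cdot \frac{3}{8} = 0$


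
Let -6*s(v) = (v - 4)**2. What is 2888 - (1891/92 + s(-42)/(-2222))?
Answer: 879213397/306636 ≈ 2867.3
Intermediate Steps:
s(v) = -(-4 + v)**2/6 (s(v) = -(v - 4)**2/6 = -(-4 + v)**2/6)
2888 - (1891/92 + s(-42)/(-2222)) = 2888 - (1891/92 - (-4 - 42)**2/6/(-2222)) = 2888 - (1891*(1/92) - 1/6*(-46)**2*(-1/2222)) = 2888 - (1891/92 - 1/6*2116*(-1/2222)) = 2888 - (1891/92 - 1058/3*(-1/2222)) = 2888 - (1891/92 + 529/3333) = 2888 - 1*6351371/306636 = 2888 - 6351371/306636 = 879213397/306636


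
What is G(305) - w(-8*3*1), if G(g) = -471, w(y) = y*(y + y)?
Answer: -1623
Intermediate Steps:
w(y) = 2*y² (w(y) = y*(2*y) = 2*y²)
G(305) - w(-8*3*1) = -471 - 2*(-8*3*1)² = -471 - 2*(-24*1)² = -471 - 2*(-24)² = -471 - 2*576 = -471 - 1*1152 = -471 - 1152 = -1623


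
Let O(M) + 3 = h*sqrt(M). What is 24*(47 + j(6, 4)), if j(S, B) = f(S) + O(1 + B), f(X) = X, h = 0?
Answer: 1200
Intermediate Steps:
O(M) = -3 (O(M) = -3 + 0*sqrt(M) = -3 + 0 = -3)
j(S, B) = -3 + S (j(S, B) = S - 3 = -3 + S)
24*(47 + j(6, 4)) = 24*(47 + (-3 + 6)) = 24*(47 + 3) = 24*50 = 1200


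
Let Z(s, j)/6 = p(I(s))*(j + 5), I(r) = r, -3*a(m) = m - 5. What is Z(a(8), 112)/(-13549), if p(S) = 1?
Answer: -702/13549 ≈ -0.051812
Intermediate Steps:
a(m) = 5/3 - m/3 (a(m) = -(m - 5)/3 = -(-5 + m)/3 = 5/3 - m/3)
Z(s, j) = 30 + 6*j (Z(s, j) = 6*(1*(j + 5)) = 6*(1*(5 + j)) = 6*(5 + j) = 30 + 6*j)
Z(a(8), 112)/(-13549) = (30 + 6*112)/(-13549) = (30 + 672)*(-1/13549) = 702*(-1/13549) = -702/13549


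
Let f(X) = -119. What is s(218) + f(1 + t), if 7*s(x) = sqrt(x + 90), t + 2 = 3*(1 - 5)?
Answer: -119 + 2*sqrt(77)/7 ≈ -116.49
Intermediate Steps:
t = -14 (t = -2 + 3*(1 - 5) = -2 + 3*(-4) = -2 - 12 = -14)
s(x) = sqrt(90 + x)/7 (s(x) = sqrt(x + 90)/7 = sqrt(90 + x)/7)
s(218) + f(1 + t) = sqrt(90 + 218)/7 - 119 = sqrt(308)/7 - 119 = (2*sqrt(77))/7 - 119 = 2*sqrt(77)/7 - 119 = -119 + 2*sqrt(77)/7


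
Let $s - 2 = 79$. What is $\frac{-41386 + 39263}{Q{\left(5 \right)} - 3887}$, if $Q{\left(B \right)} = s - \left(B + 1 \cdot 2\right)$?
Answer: $\frac{2123}{3813} \approx 0.55678$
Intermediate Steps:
$s = 81$ ($s = 2 + 79 = 81$)
$Q{\left(B \right)} = 79 - B$ ($Q{\left(B \right)} = 81 - \left(B + 1 \cdot 2\right) = 81 - \left(B + 2\right) = 81 - \left(2 + B\right) = 79 - B$)
$\frac{-41386 + 39263}{Q{\left(5 \right)} - 3887} = \frac{-41386 + 39263}{\left(79 - 5\right) - 3887} = - \frac{2123}{\left(79 - 5\right) - 3887} = - \frac{2123}{74 - 3887} = - \frac{2123}{-3813} = \left(-2123\right) \left(- \frac{1}{3813}\right) = \frac{2123}{3813}$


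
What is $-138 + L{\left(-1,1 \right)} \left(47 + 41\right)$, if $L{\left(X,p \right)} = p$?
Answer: $-50$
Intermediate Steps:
$-138 + L{\left(-1,1 \right)} \left(47 + 41\right) = -138 + 1 \left(47 + 41\right) = -138 + 1 \cdot 88 = -138 + 88 = -50$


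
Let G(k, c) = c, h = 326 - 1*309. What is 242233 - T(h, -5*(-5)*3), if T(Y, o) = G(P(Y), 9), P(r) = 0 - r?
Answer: 242224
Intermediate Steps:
P(r) = -r
h = 17 (h = 326 - 309 = 17)
T(Y, o) = 9
242233 - T(h, -5*(-5)*3) = 242233 - 1*9 = 242233 - 9 = 242224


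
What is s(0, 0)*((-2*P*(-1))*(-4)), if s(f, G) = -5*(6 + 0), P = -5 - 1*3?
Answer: -1920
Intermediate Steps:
P = -8 (P = -5 - 3 = -8)
s(f, G) = -30 (s(f, G) = -5*6 = -30)
s(0, 0)*((-2*P*(-1))*(-4)) = -30*-2*(-8)*(-1)*(-4) = -30*16*(-1)*(-4) = -(-480)*(-4) = -30*64 = -1920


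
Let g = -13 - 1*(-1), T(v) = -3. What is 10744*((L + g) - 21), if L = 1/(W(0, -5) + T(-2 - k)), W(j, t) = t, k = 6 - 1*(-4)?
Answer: -355895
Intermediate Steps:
k = 10 (k = 6 + 4 = 10)
L = -⅛ (L = 1/(-5 - 3) = 1/(-8) = -⅛ ≈ -0.12500)
g = -12 (g = -13 + 1 = -12)
10744*((L + g) - 21) = 10744*((-⅛ - 12) - 21) = 10744*(-97/8 - 21) = 10744*(-265/8) = -355895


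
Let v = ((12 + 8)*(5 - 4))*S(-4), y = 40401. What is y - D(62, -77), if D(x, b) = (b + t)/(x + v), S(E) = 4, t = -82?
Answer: 5737101/142 ≈ 40402.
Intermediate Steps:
v = 80 (v = ((12 + 8)*(5 - 4))*4 = (20*1)*4 = 20*4 = 80)
D(x, b) = (-82 + b)/(80 + x) (D(x, b) = (b - 82)/(x + 80) = (-82 + b)/(80 + x))
y - D(62, -77) = 40401 - (-82 - 77)/(80 + 62) = 40401 - (-159)/142 = 40401 - 1*(-159/142) = 40401 + 159/142 = 5737101/142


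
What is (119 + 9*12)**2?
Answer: 51529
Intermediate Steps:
(119 + 9*12)**2 = (119 + 108)**2 = 227**2 = 51529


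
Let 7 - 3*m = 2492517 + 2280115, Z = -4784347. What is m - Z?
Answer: 3193472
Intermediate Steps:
m = -1590875 (m = 7/3 - (2492517 + 2280115)/3 = 7/3 - ⅓*4772632 = 7/3 - 4772632/3 = -1590875)
m - Z = -1590875 - 1*(-4784347) = -1590875 + 4784347 = 3193472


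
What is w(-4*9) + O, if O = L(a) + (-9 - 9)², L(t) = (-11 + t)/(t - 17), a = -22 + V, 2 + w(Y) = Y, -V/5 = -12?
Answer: 2011/7 ≈ 287.29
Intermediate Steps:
V = 60 (V = -5*(-12) = 60)
w(Y) = -2 + Y
a = 38 (a = -22 + 60 = 38)
L(t) = (-11 + t)/(-17 + t)
O = 2277/7 (O = (-11 + 38)/(-17 + 38) + (-9 - 9)² = 27/21 + (-18)² = (1/21)*27 + 324 = 9/7 + 324 = 2277/7 ≈ 325.29)
w(-4*9) + O = (-2 - 4*9) + 2277/7 = (-2 - 36) + 2277/7 = -38 + 2277/7 = 2011/7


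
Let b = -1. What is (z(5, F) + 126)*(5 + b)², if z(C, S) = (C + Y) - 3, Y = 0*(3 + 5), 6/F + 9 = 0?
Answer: 2048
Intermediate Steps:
F = -⅔ (F = 6/(-9 + 0) = 6/(-9) = 6*(-⅑) = -⅔ ≈ -0.66667)
Y = 0 (Y = 0*8 = 0)
z(C, S) = -3 + C (z(C, S) = (C + 0) - 3 = C - 3 = -3 + C)
(z(5, F) + 126)*(5 + b)² = ((-3 + 5) + 126)*(5 - 1)² = (2 + 126)*4² = 128*16 = 2048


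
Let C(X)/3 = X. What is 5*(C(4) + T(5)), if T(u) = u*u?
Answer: 185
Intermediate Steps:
T(u) = u**2
C(X) = 3*X
5*(C(4) + T(5)) = 5*(3*4 + 5**2) = 5*(12 + 25) = 5*37 = 185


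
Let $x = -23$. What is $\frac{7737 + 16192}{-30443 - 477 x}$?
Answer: $- \frac{23929}{19472} \approx -1.2289$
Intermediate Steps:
$\frac{7737 + 16192}{-30443 - 477 x} = \frac{7737 + 16192}{-30443 - -10971} = \frac{23929}{-30443 + 10971} = \frac{23929}{-19472} = 23929 \left(- \frac{1}{19472}\right) = - \frac{23929}{19472}$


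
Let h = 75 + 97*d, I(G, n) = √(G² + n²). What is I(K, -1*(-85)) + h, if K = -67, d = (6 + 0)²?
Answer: 3567 + √11714 ≈ 3675.2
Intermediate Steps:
d = 36 (d = 6² = 36)
h = 3567 (h = 75 + 97*36 = 75 + 3492 = 3567)
I(K, -1*(-85)) + h = √((-67)² + (-1*(-85))²) + 3567 = √(4489 + 85²) + 3567 = √(4489 + 7225) + 3567 = √11714 + 3567 = 3567 + √11714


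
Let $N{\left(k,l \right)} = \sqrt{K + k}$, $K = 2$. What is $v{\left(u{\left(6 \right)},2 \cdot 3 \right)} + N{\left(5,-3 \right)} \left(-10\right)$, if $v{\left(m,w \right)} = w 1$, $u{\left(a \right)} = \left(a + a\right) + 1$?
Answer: $6 - 10 \sqrt{7} \approx -20.458$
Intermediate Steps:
$u{\left(a \right)} = 1 + 2 a$ ($u{\left(a \right)} = 2 a + 1 = 1 + 2 a$)
$N{\left(k,l \right)} = \sqrt{2 + k}$
$v{\left(m,w \right)} = w$
$v{\left(u{\left(6 \right)},2 \cdot 3 \right)} + N{\left(5,-3 \right)} \left(-10\right) = 2 \cdot 3 + \sqrt{2 + 5} \left(-10\right) = 6 + \sqrt{7} \left(-10\right) = 6 - 10 \sqrt{7}$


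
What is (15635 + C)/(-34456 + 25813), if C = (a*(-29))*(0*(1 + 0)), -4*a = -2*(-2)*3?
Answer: -15635/8643 ≈ -1.8090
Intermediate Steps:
a = -3 (a = -(-2*(-2))*3/4 = -3 ≈ -3.0000)
C = 0 (C = (-3*(-29))*(0*(1 + 0)) = 87*(0*1) = 87*0 = 0)
(15635 + C)/(-34456 + 25813) = (15635 + 0)/(-34456 + 25813) = 15635/(-8643) = 15635*(-1/8643) = -15635/8643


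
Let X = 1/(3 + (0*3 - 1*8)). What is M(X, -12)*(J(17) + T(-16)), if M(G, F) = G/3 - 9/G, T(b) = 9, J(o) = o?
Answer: 17524/15 ≈ 1168.3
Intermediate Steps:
X = -⅕ (X = 1/(3 + (0 - 8)) = 1/(3 - 8) = 1/(-5) = -⅕ ≈ -0.20000)
M(G, F) = -9/G + G/3 (M(G, F) = G*(⅓) - 9/G = G/3 - 9/G = -9/G + G/3)
M(X, -12)*(J(17) + T(-16)) = (-9/(-⅕) + (⅓)*(-⅕))*(17 + 9) = (-9*(-5) - 1/15)*26 = (45 - 1/15)*26 = (674/15)*26 = 17524/15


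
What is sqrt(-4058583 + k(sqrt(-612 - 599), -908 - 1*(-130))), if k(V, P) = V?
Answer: sqrt(-4058583 + I*sqrt(1211)) ≈ 0.009 + 2014.6*I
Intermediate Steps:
sqrt(-4058583 + k(sqrt(-612 - 599), -908 - 1*(-130))) = sqrt(-4058583 + sqrt(-612 - 599)) = sqrt(-4058583 + sqrt(-1211)) = sqrt(-4058583 + I*sqrt(1211))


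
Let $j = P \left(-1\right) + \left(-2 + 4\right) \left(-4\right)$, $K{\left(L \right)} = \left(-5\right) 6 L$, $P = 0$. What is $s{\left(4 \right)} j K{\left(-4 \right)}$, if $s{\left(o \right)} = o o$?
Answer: $-15360$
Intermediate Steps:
$K{\left(L \right)} = - 30 L$
$j = -8$ ($j = 0 \left(-1\right) + \left(-2 + 4\right) \left(-4\right) = 0 + 2 \left(-4\right) = 0 - 8 = -8$)
$s{\left(o \right)} = o^{2}$
$s{\left(4 \right)} j K{\left(-4 \right)} = 4^{2} \left(-8\right) \left(\left(-30\right) \left(-4\right)\right) = 16 \left(-8\right) 120 = \left(-128\right) 120 = -15360$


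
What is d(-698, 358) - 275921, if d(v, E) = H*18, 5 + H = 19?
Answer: -275669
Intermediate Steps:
H = 14 (H = -5 + 19 = 14)
d(v, E) = 252 (d(v, E) = 14*18 = 252)
d(-698, 358) - 275921 = 252 - 275921 = -275669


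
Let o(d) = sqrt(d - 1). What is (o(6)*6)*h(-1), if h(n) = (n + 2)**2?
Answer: 6*sqrt(5) ≈ 13.416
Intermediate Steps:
o(d) = sqrt(-1 + d)
h(n) = (2 + n)**2
(o(6)*6)*h(-1) = (sqrt(-1 + 6)*6)*(2 - 1)**2 = (sqrt(5)*6)*1**2 = (6*sqrt(5))*1 = 6*sqrt(5)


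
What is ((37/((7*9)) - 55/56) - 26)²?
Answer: 176969809/254016 ≈ 696.69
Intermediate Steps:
((37/((7*9)) - 55/56) - 26)² = ((37/63 - 55*1/56) - 26)² = ((37*(1/63) - 55/56) - 26)² = ((37/63 - 55/56) - 26)² = (-199/504 - 26)² = (-13303/504)² = 176969809/254016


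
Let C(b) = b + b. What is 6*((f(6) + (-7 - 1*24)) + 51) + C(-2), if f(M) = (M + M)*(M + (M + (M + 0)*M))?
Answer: 3572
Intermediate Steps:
f(M) = 2*M*(M**2 + 2*M) (f(M) = (2*M)*(M + (M + M*M)) = (2*M)*(M + (M + M**2)) = (2*M)*(M**2 + 2*M) = 2*M*(M**2 + 2*M))
C(b) = 2*b
6*((f(6) + (-7 - 1*24)) + 51) + C(-2) = 6*((2*6**2*(2 + 6) + (-7 - 1*24)) + 51) + 2*(-2) = 6*((2*36*8 + (-7 - 24)) + 51) - 4 = 6*((576 - 31) + 51) - 4 = 6*(545 + 51) - 4 = 6*596 - 4 = 3576 - 4 = 3572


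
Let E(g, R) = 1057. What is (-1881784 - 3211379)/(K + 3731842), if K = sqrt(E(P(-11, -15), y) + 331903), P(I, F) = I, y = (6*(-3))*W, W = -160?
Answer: -9503439798123/6963322190002 + 5093163*sqrt(20810)/3481661095001 ≈ -1.3646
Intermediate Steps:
y = 2880 (y = (6*(-3))*(-160) = -18*(-160) = 2880)
K = 4*sqrt(20810) (K = sqrt(1057 + 331903) = sqrt(332960) = 4*sqrt(20810) ≈ 577.03)
(-1881784 - 3211379)/(K + 3731842) = (-1881784 - 3211379)/(4*sqrt(20810) + 3731842) = -5093163/(3731842 + 4*sqrt(20810))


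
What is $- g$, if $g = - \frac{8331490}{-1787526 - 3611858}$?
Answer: $- \frac{4165745}{2699692} \approx -1.543$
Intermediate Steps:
$g = \frac{4165745}{2699692}$ ($g = - \frac{8331490}{-5399384} = \left(-8331490\right) \left(- \frac{1}{5399384}\right) = \frac{4165745}{2699692} \approx 1.543$)
$- g = \left(-1\right) \frac{4165745}{2699692} = - \frac{4165745}{2699692}$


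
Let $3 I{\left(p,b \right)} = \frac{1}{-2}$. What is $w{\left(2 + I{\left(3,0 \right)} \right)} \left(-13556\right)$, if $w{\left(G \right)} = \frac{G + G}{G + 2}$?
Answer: $- \frac{298232}{23} \approx -12967.0$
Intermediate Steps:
$I{\left(p,b \right)} = - \frac{1}{6}$ ($I{\left(p,b \right)} = \frac{1}{3 \left(-2\right)} = \frac{1}{3} \left(- \frac{1}{2}\right) = - \frac{1}{6}$)
$w{\left(G \right)} = \frac{2 G}{2 + G}$
$w{\left(2 + I{\left(3,0 \right)} \right)} \left(-13556\right) = \frac{2 \left(2 - \frac{1}{6}\right)}{2 + \left(2 - \frac{1}{6}\right)} \left(-13556\right) = 2 \cdot \frac{11}{6} \frac{1}{2 + \frac{11}{6}} \left(-13556\right) = 2 \cdot \frac{11}{6} \frac{1}{\frac{23}{6}} \left(-13556\right) = 2 \cdot \frac{11}{6} \cdot \frac{6}{23} \left(-13556\right) = \frac{22}{23} \left(-13556\right) = - \frac{298232}{23}$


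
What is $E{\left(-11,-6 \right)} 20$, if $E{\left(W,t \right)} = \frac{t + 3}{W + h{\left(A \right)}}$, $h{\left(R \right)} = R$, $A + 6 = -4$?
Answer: $\frac{20}{7} \approx 2.8571$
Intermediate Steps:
$A = -10$ ($A = -6 - 4 = -10$)
$E{\left(W,t \right)} = \frac{3 + t}{-10 + W}$ ($E{\left(W,t \right)} = \frac{t + 3}{W - 10} = \frac{3 + t}{-10 + W}$)
$E{\left(-11,-6 \right)} 20 = \frac{3 - 6}{-10 - 11} \cdot 20 = \frac{1}{-21} \left(-3\right) 20 = \left(- \frac{1}{21}\right) \left(-3\right) 20 = \frac{1}{7} \cdot 20 = \frac{20}{7}$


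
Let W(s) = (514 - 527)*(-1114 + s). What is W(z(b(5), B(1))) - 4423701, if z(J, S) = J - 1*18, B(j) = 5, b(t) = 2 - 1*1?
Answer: -4408998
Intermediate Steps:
b(t) = 1 (b(t) = 2 - 1 = 1)
z(J, S) = -18 + J (z(J, S) = J - 18 = -18 + J)
W(s) = 14482 - 13*s (W(s) = -13*(-1114 + s) = 14482 - 13*s)
W(z(b(5), B(1))) - 4423701 = (14482 - 13*(-18 + 1)) - 4423701 = (14482 - 13*(-17)) - 4423701 = (14482 + 221) - 4423701 = 14703 - 4423701 = -4408998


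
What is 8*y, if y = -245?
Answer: -1960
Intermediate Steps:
8*y = 8*(-245) = -1960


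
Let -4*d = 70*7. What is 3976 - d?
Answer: 8197/2 ≈ 4098.5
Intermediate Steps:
d = -245/2 (d = -35*7/2 = -¼*490 = -245/2 ≈ -122.50)
3976 - d = 3976 - 1*(-245/2) = 3976 + 245/2 = 8197/2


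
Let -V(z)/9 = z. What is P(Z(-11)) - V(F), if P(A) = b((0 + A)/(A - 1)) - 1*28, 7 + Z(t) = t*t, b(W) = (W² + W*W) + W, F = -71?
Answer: -8478049/12769 ≈ -663.96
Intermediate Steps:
b(W) = W + 2*W² (b(W) = (W² + W²) + W = 2*W² + W = W + 2*W²)
V(z) = -9*z
Z(t) = -7 + t² (Z(t) = -7 + t*t = -7 + t²)
P(A) = -28 + A*(1 + 2*A/(-1 + A))/(-1 + A) (P(A) = ((0 + A)/(A - 1))*(1 + 2*((0 + A)/(A - 1))) - 1*28 = (A/(-1 + A))*(1 + 2*(A/(-1 + A))) - 28 = (A/(-1 + A))*(1 + 2*A/(-1 + A)) - 28 = A*(1 + 2*A/(-1 + A))/(-1 + A) - 28 = -28 + A*(1 + 2*A/(-1 + A))/(-1 + A))
P(Z(-11)) - V(F) = (-28*(-1 + (-7 + (-11)²))² + (-7 + (-11)²)*(-1 + 3*(-7 + (-11)²)))/(-1 + (-7 + (-11)²))² - (-9)*(-71) = (-28*(-1 + (-7 + 121))² + (-7 + 121)*(-1 + 3*(-7 + 121)))/(-1 + (-7 + 121))² - 1*639 = (-28*(-1 + 114)² + 114*(-1 + 3*114))/(-1 + 114)² - 639 = (-28*113² + 114*(-1 + 342))/113² - 639 = (-28*12769 + 114*341)/12769 - 639 = (-357532 + 38874)/12769 - 639 = (1/12769)*(-318658) - 639 = -318658/12769 - 639 = -8478049/12769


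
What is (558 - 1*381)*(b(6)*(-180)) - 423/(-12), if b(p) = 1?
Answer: -127299/4 ≈ -31825.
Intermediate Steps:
(558 - 1*381)*(b(6)*(-180)) - 423/(-12) = (558 - 1*381)*(1*(-180)) - 423/(-12) = (558 - 381)*(-180) - 423*(-1/12) = 177*(-180) + 141/4 = -31860 + 141/4 = -127299/4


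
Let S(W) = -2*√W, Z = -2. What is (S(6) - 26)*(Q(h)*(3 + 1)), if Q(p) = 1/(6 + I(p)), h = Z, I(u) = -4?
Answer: -52 - 4*√6 ≈ -61.798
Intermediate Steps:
h = -2
Q(p) = ½ (Q(p) = 1/(6 - 4) = 1/2 = ½)
(S(6) - 26)*(Q(h)*(3 + 1)) = (-2*√6 - 26)*((3 + 1)/2) = (-26 - 2*√6)*((½)*4) = (-26 - 2*√6)*2 = -52 - 4*√6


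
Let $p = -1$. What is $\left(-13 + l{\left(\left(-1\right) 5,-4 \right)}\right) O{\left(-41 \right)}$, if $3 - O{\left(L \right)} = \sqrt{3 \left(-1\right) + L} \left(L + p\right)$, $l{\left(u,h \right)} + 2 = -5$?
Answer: $-60 - 1680 i \sqrt{11} \approx -60.0 - 5571.9 i$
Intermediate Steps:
$l{\left(u,h \right)} = -7$ ($l{\left(u,h \right)} = -2 - 5 = -7$)
$O{\left(L \right)} = 3 - \sqrt{-3 + L} \left(-1 + L\right)$ ($O{\left(L \right)} = 3 - \sqrt{3 \left(-1\right) + L} \left(L - 1\right) = 3 - \sqrt{-3 + L} \left(-1 + L\right)$)
$\left(-13 + l{\left(\left(-1\right) 5,-4 \right)}\right) O{\left(-41 \right)} = \left(-13 - 7\right) \left(3 + \sqrt{-3 - 41} - - 41 \sqrt{-3 - 41}\right) = - 20 \left(3 + \sqrt{-44} - - 41 \sqrt{-44}\right) = - 20 \left(3 + 2 i \sqrt{11} - - 41 \cdot 2 i \sqrt{11}\right) = - 20 \left(3 + 2 i \sqrt{11} + 82 i \sqrt{11}\right) = - 20 \left(3 + 84 i \sqrt{11}\right) = -60 - 1680 i \sqrt{11}$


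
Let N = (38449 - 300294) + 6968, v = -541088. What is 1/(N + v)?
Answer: -1/795965 ≈ -1.2563e-6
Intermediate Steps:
N = -254877 (N = -261845 + 6968 = -254877)
1/(N + v) = 1/(-254877 - 541088) = 1/(-795965) = -1/795965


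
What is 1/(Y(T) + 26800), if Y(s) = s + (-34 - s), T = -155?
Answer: 1/26766 ≈ 3.7361e-5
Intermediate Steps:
Y(s) = -34
1/(Y(T) + 26800) = 1/(-34 + 26800) = 1/26766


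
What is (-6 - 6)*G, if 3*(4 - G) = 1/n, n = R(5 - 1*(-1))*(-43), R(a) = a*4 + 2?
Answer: -26834/559 ≈ -48.004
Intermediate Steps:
R(a) = 2 + 4*a (R(a) = 4*a + 2 = 2 + 4*a)
n = -1118 (n = (2 + 4*(5 - 1*(-1)))*(-43) = (2 + 4*(5 + 1))*(-43) = (2 + 4*6)*(-43) = (2 + 24)*(-43) = 26*(-43) = -1118)
G = 13417/3354 (G = 4 - 1/3/(-1118) = 4 - 1/3*(-1/1118) = 4 + 1/3354 = 13417/3354 ≈ 4.0003)
(-6 - 6)*G = (-6 - 6)*(13417/3354) = -12*13417/3354 = -26834/559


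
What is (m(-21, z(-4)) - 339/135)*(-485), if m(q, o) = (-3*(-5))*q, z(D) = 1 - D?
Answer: 1385936/9 ≈ 1.5399e+5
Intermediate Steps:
m(q, o) = 15*q
(m(-21, z(-4)) - 339/135)*(-485) = (15*(-21) - 339/135)*(-485) = (-315 - 339*1/135)*(-485) = (-315 - 113/45)*(-485) = -14288/45*(-485) = 1385936/9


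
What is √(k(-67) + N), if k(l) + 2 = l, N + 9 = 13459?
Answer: √13381 ≈ 115.68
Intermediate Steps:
N = 13450 (N = -9 + 13459 = 13450)
k(l) = -2 + l
√(k(-67) + N) = √((-2 - 67) + 13450) = √(-69 + 13450) = √13381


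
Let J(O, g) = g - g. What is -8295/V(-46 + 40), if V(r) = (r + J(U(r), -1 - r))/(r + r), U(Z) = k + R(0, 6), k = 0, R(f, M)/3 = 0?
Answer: -16590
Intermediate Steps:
R(f, M) = 0 (R(f, M) = 3*0 = 0)
U(Z) = 0 (U(Z) = 0 + 0 = 0)
J(O, g) = 0
V(r) = ½ (V(r) = (r + 0)/(r + r) = r/((2*r)) = r*(1/(2*r)) = ½)
-8295/V(-46 + 40) = -8295/½ = -8295*2 = -16590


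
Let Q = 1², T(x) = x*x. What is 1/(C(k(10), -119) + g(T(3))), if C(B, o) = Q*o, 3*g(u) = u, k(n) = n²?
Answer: -1/116 ≈ -0.0086207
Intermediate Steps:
T(x) = x²
Q = 1
g(u) = u/3
C(B, o) = o (C(B, o) = 1*o = o)
1/(C(k(10), -119) + g(T(3))) = 1/(-119 + (⅓)*3²) = 1/(-119 + (⅓)*9) = 1/(-119 + 3) = 1/(-116) = -1/116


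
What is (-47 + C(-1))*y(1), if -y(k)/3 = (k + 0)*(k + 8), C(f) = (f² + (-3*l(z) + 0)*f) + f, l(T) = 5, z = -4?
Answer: 864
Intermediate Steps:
C(f) = f² - 14*f (C(f) = (f² + (-3*5 + 0)*f) + f = (f² + (-15 + 0)*f) + f = (f² - 15*f) + f = f² - 14*f)
y(k) = -3*k*(8 + k) (y(k) = -3*(k + 0)*(k + 8) = -3*k*(8 + k))
(-47 + C(-1))*y(1) = (-47 - (-14 - 1))*(-3*1*(8 + 1)) = (-47 - 1*(-15))*(-3*1*9) = (-47 + 15)*(-27) = -32*(-27) = 864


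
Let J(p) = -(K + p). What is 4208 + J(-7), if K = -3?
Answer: 4218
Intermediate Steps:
J(p) = 3 - p (J(p) = -(-3 + p) = 3 - p)
4208 + J(-7) = 4208 + (3 - 1*(-7)) = 4208 + (3 + 7) = 4208 + 10 = 4218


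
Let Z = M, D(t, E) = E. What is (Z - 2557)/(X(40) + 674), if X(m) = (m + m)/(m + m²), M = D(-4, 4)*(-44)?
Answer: -37351/9212 ≈ -4.0546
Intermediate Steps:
M = -176 (M = 4*(-44) = -176)
X(m) = 2*m/(m + m²) (X(m) = (2*m)/(m + m²) = 2*m/(m + m²))
Z = -176
(Z - 2557)/(X(40) + 674) = (-176 - 2557)/(2/(1 + 40) + 674) = -2733/(2/41 + 674) = -2733/27636/41 = -2733*41/27636 = -37351/9212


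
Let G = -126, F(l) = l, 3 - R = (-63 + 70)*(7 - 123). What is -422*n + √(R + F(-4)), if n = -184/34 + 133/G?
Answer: 417569/153 + √811 ≈ 2757.7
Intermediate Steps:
R = 815 (R = 3 - (-63 + 70)*(7 - 123) = 3 - 7*(-116) = 3 - 1*(-812) = 3 + 812 = 815)
n = -1979/306 (n = -184/34 + 133/(-126) = -184*1/34 + 133*(-1/126) = -92/17 - 19/18 = -1979/306 ≈ -6.4673)
-422*n + √(R + F(-4)) = -422*(-1979/306) + √(815 - 4) = 417569/153 + √811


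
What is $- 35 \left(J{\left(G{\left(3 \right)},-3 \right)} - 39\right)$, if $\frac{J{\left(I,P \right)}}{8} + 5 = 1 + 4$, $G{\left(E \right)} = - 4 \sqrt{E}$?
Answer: $1365$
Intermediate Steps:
$J{\left(I,P \right)} = 0$ ($J{\left(I,P \right)} = -40 + 8 \left(1 + 4\right) = -40 + 8 \cdot 5 = -40 + 40 = 0$)
$- 35 \left(J{\left(G{\left(3 \right)},-3 \right)} - 39\right) = - 35 \left(0 - 39\right) = \left(-35\right) \left(-39\right) = 1365$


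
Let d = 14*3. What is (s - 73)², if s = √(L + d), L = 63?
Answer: (73 - √105)² ≈ 3937.9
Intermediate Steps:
d = 42
s = √105 (s = √(63 + 42) = √105 ≈ 10.247)
(s - 73)² = (√105 - 73)² = (-73 + √105)²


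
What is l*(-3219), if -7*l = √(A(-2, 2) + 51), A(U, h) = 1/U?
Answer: 3219*√202/14 ≈ 3267.9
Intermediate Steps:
l = -√202/14 (l = -√(1/(-2) + 51)/7 = -√(-½ + 51)/7 = -√202/14 ≈ -1.0152)
l*(-3219) = -√202/14*(-3219) = 3219*√202/14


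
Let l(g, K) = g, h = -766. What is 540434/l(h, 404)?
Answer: -270217/383 ≈ -705.53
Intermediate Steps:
540434/l(h, 404) = 540434/(-766) = 540434*(-1/766) = -270217/383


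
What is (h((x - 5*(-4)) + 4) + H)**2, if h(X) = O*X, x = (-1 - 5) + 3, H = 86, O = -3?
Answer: 529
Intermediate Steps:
x = -3 (x = -6 + 3 = -3)
h(X) = -3*X
(h((x - 5*(-4)) + 4) + H)**2 = (-3*((-3 - 5*(-4)) + 4) + 86)**2 = (-3*((-3 + 20) + 4) + 86)**2 = (-3*(17 + 4) + 86)**2 = (-3*21 + 86)**2 = (-63 + 86)**2 = 23**2 = 529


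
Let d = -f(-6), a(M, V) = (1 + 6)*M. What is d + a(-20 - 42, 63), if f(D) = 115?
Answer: -549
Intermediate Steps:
a(M, V) = 7*M
d = -115 (d = -1*115 = -115)
d + a(-20 - 42, 63) = -115 + 7*(-20 - 42) = -115 + 7*(-62) = -115 - 434 = -549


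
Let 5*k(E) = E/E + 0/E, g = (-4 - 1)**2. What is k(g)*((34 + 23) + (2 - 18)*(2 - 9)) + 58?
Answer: 459/5 ≈ 91.800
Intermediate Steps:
g = 25 (g = (-5)**2 = 25)
k(E) = 1/5 (k(E) = (E/E + 0/E)/5 = (1 + 0)/5 = (1/5)*1 = 1/5)
k(g)*((34 + 23) + (2 - 18)*(2 - 9)) + 58 = ((34 + 23) + (2 - 18)*(2 - 9))/5 + 58 = (57 - 16*(-7))/5 + 58 = (57 + 112)/5 + 58 = (1/5)*169 + 58 = 169/5 + 58 = 459/5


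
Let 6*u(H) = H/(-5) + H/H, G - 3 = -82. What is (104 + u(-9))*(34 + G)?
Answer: -4701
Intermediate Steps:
G = -79 (G = 3 - 82 = -79)
u(H) = 1/6 - H/30 (u(H) = (H/(-5) + H/H)/6 = (H*(-1/5) + 1)/6 = (-H/5 + 1)/6 = (1 - H/5)/6 = 1/6 - H/30)
(104 + u(-9))*(34 + G) = (104 + (1/6 - 1/30*(-9)))*(34 - 79) = (104 + (1/6 + 3/10))*(-45) = (104 + 7/15)*(-45) = (1567/15)*(-45) = -4701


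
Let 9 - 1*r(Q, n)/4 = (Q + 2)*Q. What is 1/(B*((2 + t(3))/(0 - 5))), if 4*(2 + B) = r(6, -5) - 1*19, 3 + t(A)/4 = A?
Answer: 10/183 ≈ 0.054645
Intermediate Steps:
t(A) = -12 + 4*A
r(Q, n) = 36 - 4*Q*(2 + Q) (r(Q, n) = 36 - 4*(Q + 2)*Q = 36 - 4*(2 + Q)*Q = 36 - 4*Q*(2 + Q))
B = -183/4 (B = -2 + ((36 - 8*6 - 4*6²) - 1*19)/4 = -2 + ((36 - 48 - 4*36) - 19)/4 = -2 + ((36 - 48 - 144) - 19)/4 = -2 + (-156 - 19)/4 = -2 + (¼)*(-175) = -2 - 175/4 = -183/4 ≈ -45.750)
1/(B*((2 + t(3))/(0 - 5))) = 1/(-183*(2 + (-12 + 4*3))/(4*(0 - 5))) = 1/(-183*(2 + (-12 + 12))/(4*(-5))) = 1/(-183*(2 + 0)*(-1)/(4*5)) = 1/(-183*(-1)/(2*5)) = 1/(-183/4*(-⅖)) = 1/(183/10) = 10/183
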